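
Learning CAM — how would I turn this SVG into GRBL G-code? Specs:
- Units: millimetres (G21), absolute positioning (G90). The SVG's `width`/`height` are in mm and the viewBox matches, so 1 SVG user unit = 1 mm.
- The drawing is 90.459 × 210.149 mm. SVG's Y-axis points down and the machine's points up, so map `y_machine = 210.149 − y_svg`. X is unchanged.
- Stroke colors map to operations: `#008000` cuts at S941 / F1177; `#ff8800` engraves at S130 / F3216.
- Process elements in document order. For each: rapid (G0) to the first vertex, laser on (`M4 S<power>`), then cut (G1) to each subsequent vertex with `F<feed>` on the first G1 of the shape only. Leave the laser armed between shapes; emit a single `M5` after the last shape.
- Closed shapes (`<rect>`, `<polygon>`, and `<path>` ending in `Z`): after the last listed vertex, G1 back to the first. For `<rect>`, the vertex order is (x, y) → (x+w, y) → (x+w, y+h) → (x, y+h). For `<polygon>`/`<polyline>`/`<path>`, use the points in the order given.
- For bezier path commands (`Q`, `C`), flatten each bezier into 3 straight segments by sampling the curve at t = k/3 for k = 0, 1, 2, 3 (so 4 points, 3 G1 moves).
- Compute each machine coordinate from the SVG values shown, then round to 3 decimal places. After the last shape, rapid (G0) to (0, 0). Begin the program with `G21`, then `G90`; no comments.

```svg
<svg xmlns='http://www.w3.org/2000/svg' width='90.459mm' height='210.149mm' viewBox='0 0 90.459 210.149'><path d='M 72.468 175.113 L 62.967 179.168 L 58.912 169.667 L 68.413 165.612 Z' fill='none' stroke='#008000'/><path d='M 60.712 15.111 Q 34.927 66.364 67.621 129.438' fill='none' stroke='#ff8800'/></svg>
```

G21
G90
G0 X72.468 Y35.036
M4 S941
G1 X62.967 Y30.981 F1177
G1 X58.912 Y40.482
G1 X68.413 Y44.537
G1 X72.468 Y35.036
G0 X60.712 Y195.038
M4 S130
G1 X50.020 Y159.556 F3216
G1 X52.323 Y121.447
G1 X67.621 Y80.711
M5
G0 X0.000 Y0.000

Since the viewBox matches the mm dimensions, user units are millimetres directly. The only transform is the Y-flip y_m = 210.149 − y_svg.

Shape 1 is a regular polygon drawn with `<path>`. Its stroke #008000 means cut at S941, F1177. After flipping Y the toolpath is (72.468,35.036) → (62.967,30.981) → (58.912,40.482) → (68.413,44.537) → (72.468,35.036), returning to the start.

Shape 2 is a quadratic bezier drawn with `<path>`. Its stroke #ff8800 means engrave at S130, F3216. After flipping Y the toolpath is (60.712,195.038) → (50.020,159.556) → (52.323,121.447) → (67.621,80.711).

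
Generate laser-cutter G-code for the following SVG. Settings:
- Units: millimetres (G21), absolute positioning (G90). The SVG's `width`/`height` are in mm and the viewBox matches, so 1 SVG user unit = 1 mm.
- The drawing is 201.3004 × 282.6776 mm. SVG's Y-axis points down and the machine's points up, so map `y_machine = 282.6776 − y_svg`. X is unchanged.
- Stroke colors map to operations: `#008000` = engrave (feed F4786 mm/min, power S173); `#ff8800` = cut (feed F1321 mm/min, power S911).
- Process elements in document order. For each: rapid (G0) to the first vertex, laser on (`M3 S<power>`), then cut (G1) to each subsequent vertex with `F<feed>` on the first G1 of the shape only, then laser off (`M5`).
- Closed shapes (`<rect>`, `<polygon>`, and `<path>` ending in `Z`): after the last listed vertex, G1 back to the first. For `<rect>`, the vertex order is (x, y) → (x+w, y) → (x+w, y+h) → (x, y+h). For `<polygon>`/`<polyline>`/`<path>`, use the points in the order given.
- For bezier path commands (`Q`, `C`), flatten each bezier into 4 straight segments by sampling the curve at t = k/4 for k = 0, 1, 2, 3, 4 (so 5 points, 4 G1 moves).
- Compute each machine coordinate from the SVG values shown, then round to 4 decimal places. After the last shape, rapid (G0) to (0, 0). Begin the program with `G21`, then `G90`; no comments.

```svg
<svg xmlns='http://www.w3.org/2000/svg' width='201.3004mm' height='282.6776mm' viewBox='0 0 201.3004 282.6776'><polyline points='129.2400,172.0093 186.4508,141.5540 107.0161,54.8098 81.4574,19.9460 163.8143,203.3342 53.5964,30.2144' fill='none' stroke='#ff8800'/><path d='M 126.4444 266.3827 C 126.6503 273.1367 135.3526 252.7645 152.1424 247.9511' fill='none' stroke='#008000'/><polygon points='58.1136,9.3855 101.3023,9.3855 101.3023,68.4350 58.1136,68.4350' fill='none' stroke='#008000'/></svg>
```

G21
G90
G0 X129.2400 Y110.6683
M3 S911
G1 X186.4508 Y141.1236 F1321
G1 X107.0161 Y227.8678
G1 X81.4574 Y262.7316
G1 X163.8143 Y79.3434
G1 X53.5964 Y252.4632
M5
G0 X126.4444 Y16.2949
M3 S173
G1 X128.1855 Y15.6486 F4786
G1 X133.0744 Y21.1729
G1 X141.0728 Y28.8661
G1 X152.1424 Y34.7265
M5
G0 X58.1136 Y273.2921
M3 S173
G1 X101.3023 Y273.2921 F4786
G1 X101.3023 Y214.2426
G1 X58.1136 Y214.2426
G1 X58.1136 Y273.2921
M5
G0 X0.0000 Y0.0000

1 u = 1 mm; y_m = 282.6776 − y.

[1] `<polyline>` open polyline, #ff8800→cut S911 F1321: (129.2400,110.6683) → (186.4508,141.1236) → (107.0161,227.8678) → (81.4574,262.7316) → (163.8143,79.3434) → (53.5964,252.4632)

[2] `<path>` cubic bezier, #008000→engrave S173 F4786: (126.4444,16.2949) → (128.1855,15.6486) → (133.0744,21.1729) → (141.0728,28.8661) → (152.1424,34.7265)

[3] `<polygon>` rectangle, #008000→engrave S173 F4786: (58.1136,273.2921) → (101.3023,273.2921) → (101.3023,214.2426) → (58.1136,214.2426) → (58.1136,273.2921) (closed)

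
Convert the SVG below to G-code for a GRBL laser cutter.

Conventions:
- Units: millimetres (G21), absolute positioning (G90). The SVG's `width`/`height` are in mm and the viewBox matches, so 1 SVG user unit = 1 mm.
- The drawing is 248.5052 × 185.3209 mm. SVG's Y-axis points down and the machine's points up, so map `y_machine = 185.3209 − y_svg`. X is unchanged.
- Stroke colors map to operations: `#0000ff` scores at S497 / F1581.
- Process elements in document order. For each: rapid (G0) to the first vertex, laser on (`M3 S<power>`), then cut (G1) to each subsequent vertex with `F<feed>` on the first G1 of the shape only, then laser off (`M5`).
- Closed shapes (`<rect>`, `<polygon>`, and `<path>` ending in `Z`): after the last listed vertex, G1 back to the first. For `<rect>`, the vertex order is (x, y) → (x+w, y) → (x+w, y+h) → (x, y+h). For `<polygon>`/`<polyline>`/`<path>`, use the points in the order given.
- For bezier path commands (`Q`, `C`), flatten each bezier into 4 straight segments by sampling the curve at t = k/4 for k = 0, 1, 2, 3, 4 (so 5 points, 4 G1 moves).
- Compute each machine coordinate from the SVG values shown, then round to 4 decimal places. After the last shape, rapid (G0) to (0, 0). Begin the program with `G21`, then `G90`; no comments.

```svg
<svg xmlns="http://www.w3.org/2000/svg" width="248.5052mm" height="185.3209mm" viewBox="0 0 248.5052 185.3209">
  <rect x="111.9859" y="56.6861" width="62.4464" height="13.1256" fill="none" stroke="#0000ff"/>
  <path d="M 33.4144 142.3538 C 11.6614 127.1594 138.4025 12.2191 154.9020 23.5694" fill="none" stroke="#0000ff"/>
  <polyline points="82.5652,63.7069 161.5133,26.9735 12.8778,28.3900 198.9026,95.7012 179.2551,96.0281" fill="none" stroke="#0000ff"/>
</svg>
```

G21
G90
G0 X111.9859 Y128.6348
M3 S497
G1 X174.4323 Y128.6348 F1581
G1 X174.4323 Y115.5092
G1 X111.9859 Y115.5092
G1 X111.9859 Y128.6348
M5
G0 X33.4144 Y42.9671
M3 S497
G1 X40.8995 Y69.5334 F1581
G1 X79.8135 Y112.3136
G1 X125.8998 Y150.1166
G1 X154.9020 Y161.7515
M5
G0 X82.5652 Y121.6140
M3 S497
G1 X161.5133 Y158.3474 F1581
G1 X12.8778 Y156.9309
G1 X198.9026 Y89.6197
G1 X179.2551 Y89.2928
M5
G0 X0.0000 Y0.0000

viewBox `0 0 248.5052 185.3209` with mm width/height → 1 unit = 1 mm. Flip: y_m = 185.3209 − y_svg.

**Shape 1** — `<rect>` rectangle, stroke `#0000ff` → score (S497, F1581). Machine vertices: (111.9859,128.6348) → (174.4323,128.6348) → (174.4323,115.5092) → (111.9859,115.5092) → (111.9859,128.6348). Closed: final G1 returns to the first vertex.

**Shape 2** — `<path>` cubic bezier, stroke `#0000ff` → score (S497, F1581). Control points (SVG): P0=(33.4144,142.3538), P1=(11.6614,127.1594), P2=(138.4025,12.2191), P3=(154.9020,23.5694); sampled at t=k/4. Machine vertices: (33.4144,42.9671) → (40.8995,69.5334) → (79.8135,112.3136) → (125.8998,150.1166) → (154.9020,161.7515). Open path.

**Shape 3** — `<polyline>` open polyline, stroke `#0000ff` → score (S497, F1581). Machine vertices: (82.5652,121.6140) → (161.5133,158.3474) → (12.8778,156.9309) → (198.9026,89.6197) → (179.2551,89.2928). Open path.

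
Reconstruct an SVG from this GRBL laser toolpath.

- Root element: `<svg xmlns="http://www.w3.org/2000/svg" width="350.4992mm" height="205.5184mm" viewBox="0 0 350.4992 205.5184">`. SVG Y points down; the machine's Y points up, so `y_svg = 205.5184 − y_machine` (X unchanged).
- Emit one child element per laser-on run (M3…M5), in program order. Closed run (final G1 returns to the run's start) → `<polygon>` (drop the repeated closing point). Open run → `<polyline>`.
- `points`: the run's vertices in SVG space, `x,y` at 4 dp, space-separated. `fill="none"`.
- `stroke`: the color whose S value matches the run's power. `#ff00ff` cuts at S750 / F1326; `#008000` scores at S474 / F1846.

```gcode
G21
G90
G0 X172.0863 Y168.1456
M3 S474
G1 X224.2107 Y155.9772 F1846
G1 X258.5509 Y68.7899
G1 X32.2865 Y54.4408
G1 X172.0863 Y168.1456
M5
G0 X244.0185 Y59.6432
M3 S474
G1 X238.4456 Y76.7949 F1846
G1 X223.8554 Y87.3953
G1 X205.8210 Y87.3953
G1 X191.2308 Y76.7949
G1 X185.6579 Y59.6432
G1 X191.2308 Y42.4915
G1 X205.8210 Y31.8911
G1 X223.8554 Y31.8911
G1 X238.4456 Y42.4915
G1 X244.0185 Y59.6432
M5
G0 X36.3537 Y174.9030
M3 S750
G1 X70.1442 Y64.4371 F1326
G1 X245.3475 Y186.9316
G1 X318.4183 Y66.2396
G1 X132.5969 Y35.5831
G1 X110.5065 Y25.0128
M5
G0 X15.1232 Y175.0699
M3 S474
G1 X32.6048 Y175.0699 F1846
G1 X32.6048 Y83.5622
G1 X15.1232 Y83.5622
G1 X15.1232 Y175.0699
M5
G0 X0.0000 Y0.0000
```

<svg xmlns="http://www.w3.org/2000/svg" width="350.4992mm" height="205.5184mm" viewBox="0 0 350.4992 205.5184">
  <polygon points="172.0863,37.3728 224.2107,49.5412 258.5509,136.7285 32.2865,151.0776" fill="none" stroke="#008000"/>
  <polygon points="244.0185,145.8752 238.4456,128.7235 223.8554,118.1231 205.8210,118.1231 191.2308,128.7235 185.6579,145.8752 191.2308,163.0269 205.8210,173.6273 223.8554,173.6273 238.4456,163.0269" fill="none" stroke="#008000"/>
  <polyline points="36.3537,30.6154 70.1442,141.0813 245.3475,18.5868 318.4183,139.2788 132.5969,169.9353 110.5065,180.5056" fill="none" stroke="#ff00ff"/>
  <polygon points="15.1232,30.4485 32.6048,30.4485 32.6048,121.9562 15.1232,121.9562" fill="none" stroke="#008000"/>
</svg>

Machine Y-up, SVG Y-down with viewBox height 205.5184, so y_svg = 205.5184 − y_machine; X carries over.

Run 1: the run's S474 means `#008000` (score). The run returns to its start, so emit a `<polygon>` with points (Y-flipped): 172.0863,37.3728 224.2107,49.5412 258.5509,136.7285 32.2865,151.0776.

Run 2: the run's S474 means `#008000` (score). The run returns to its start, so emit a `<polygon>` with points (Y-flipped): 244.0185,145.8752 238.4456,128.7235 223.8554,118.1231 205.8210,118.1231 191.2308,128.7235 185.6579,145.8752 191.2308,163.0269 205.8210,173.6273 223.8554,173.6273 238.4456,163.0269.

Run 3: the run's S750 means `#ff00ff` (cut). The run is open, so emit a `<polyline>` with points (Y-flipped): 36.3537,30.6154 70.1442,141.0813 245.3475,18.5868 318.4183,139.2788 132.5969,169.9353 110.5065,180.5056.

Run 4: power S474 maps to stroke `#008000` (score). The run returns to its start, so emit a `<polygon>` with points (Y-flipped): 15.1232,30.4485 32.6048,30.4485 32.6048,121.9562 15.1232,121.9562.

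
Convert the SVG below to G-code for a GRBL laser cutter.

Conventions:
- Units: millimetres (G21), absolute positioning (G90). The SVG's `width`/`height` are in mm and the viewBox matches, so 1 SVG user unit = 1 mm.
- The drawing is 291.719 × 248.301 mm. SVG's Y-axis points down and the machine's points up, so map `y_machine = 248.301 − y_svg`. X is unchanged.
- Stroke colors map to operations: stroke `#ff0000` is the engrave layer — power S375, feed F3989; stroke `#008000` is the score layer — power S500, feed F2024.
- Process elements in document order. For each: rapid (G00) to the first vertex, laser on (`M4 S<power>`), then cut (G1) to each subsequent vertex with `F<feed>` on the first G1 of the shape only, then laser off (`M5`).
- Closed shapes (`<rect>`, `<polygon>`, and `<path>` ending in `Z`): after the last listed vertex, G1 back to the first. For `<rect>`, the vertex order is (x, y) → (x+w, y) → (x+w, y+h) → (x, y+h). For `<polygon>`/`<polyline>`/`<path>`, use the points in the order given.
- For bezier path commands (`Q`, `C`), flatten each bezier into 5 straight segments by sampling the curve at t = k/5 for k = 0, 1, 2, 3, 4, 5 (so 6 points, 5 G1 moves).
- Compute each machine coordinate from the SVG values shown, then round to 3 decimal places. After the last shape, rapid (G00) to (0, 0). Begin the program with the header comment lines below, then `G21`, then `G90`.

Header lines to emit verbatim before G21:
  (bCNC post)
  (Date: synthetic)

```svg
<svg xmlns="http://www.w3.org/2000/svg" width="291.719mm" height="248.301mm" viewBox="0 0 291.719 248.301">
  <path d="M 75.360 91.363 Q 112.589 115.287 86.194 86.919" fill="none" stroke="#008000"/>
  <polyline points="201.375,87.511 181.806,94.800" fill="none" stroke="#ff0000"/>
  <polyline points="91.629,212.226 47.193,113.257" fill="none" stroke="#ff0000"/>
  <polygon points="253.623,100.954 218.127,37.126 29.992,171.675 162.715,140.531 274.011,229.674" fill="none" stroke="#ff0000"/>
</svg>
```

(bCNC post)
(Date: synthetic)
G21
G90
G00 X75.360 Y156.938
M4 S500
G1 X87.707 Y149.460 F2024
G1 X94.963 Y146.166
G1 X97.130 Y147.054
G1 X94.207 Y152.126
G1 X86.194 Y161.382
M5
G00 X201.375 Y160.790
M4 S375
G1 X181.806 Y153.501 F3989
M5
G00 X91.629 Y36.075
M4 S375
G1 X47.193 Y135.044 F3989
M5
G00 X253.623 Y147.347
M4 S375
G1 X218.127 Y211.175 F3989
G1 X29.992 Y76.626
G1 X162.715 Y107.770
G1 X274.011 Y18.627
G1 X253.623 Y147.347
M5
G00 X0.000 Y0.000

1 u = 1 mm; y_m = 248.301 − y.

[1] `<path>` quadratic bezier, #008000→score S500 F2024: (75.360,156.938) → (87.707,149.460) → (94.963,146.166) → (97.130,147.054) → (94.207,152.126) → (86.194,161.382)

[2] `<polyline>` line segment, #ff0000→engrave S375 F3989: (201.375,160.790) → (181.806,153.501)

[3] `<polyline>` line segment, #ff0000→engrave S375 F3989: (91.629,36.075) → (47.193,135.044)

[4] `<polygon>` closed polygon, #ff0000→engrave S375 F3989: (253.623,147.347) → (218.127,211.175) → (29.992,76.626) → (162.715,107.770) → (274.011,18.627) → (253.623,147.347) (closed)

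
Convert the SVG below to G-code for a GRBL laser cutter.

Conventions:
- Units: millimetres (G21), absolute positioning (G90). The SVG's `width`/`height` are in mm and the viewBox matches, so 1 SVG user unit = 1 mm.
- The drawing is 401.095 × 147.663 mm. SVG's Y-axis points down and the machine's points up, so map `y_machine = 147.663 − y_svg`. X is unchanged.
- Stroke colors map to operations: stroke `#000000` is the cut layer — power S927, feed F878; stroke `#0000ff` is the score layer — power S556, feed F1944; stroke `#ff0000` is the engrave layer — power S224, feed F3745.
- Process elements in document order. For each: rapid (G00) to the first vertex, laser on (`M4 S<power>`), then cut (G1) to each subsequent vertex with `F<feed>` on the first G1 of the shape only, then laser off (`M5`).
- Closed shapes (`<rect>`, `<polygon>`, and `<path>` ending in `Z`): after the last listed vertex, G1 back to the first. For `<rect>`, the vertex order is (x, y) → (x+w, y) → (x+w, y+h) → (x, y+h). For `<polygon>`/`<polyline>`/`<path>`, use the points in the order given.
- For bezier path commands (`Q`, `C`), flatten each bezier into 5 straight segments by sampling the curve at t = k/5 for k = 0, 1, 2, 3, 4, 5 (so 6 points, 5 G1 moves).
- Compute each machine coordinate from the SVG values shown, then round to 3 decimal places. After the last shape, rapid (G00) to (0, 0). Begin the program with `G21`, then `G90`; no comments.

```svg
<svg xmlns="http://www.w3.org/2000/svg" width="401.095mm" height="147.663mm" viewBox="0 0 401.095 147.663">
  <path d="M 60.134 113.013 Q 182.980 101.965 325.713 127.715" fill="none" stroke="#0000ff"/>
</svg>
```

G21
G90
G00 X60.134 Y34.650
M4 S556
G1 X110.068 Y37.597 F1944
G1 X161.593 Y37.601
G1 X214.709 Y34.660
G1 X269.415 Y28.776
G1 X325.713 Y19.948
M5
G00 X0.000 Y0.000

viewBox `0 0 401.095 147.663` with mm width/height → 1 unit = 1 mm. Flip: y_m = 147.663 − y_svg.

**Shape 1** — `<path>` quadratic bezier, stroke `#0000ff` → score (S556, F1944). Control points (SVG): P0=(60.134,113.013), P1=(182.980,101.965), P2=(325.713,127.715); sampled at t=k/5. Machine vertices: (60.134,34.650) → (110.068,37.597) → (161.593,37.601) → (214.709,34.660) → (269.415,28.776) → (325.713,19.948). Open path.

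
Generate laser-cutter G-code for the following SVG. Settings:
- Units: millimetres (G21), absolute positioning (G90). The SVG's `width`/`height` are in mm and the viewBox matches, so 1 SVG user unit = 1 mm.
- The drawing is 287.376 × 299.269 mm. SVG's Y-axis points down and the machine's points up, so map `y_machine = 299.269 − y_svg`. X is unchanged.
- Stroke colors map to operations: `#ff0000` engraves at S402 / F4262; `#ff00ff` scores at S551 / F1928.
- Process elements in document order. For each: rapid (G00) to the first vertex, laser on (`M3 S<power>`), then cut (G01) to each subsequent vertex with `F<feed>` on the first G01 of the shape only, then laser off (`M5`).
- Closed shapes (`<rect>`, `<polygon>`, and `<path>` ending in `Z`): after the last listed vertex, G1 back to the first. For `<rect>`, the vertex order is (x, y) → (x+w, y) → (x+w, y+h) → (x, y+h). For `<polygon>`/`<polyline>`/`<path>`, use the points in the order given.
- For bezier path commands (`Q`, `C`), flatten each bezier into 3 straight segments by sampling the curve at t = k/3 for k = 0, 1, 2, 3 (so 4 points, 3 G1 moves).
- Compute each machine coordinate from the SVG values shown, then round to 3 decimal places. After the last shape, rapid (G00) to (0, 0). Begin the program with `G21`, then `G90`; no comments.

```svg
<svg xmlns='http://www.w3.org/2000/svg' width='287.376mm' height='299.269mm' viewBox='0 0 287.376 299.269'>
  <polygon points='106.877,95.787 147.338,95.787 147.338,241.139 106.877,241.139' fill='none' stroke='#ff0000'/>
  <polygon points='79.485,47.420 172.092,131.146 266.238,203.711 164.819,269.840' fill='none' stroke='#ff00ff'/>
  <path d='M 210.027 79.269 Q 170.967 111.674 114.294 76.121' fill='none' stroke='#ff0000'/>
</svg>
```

Since the viewBox matches the mm dimensions, user units are millimetres directly. The only transform is the Y-flip y_m = 299.269 − y_svg.

Shape 1 is a rectangle drawn with `<polygon>`. Its stroke #ff0000 means engrave at S402, F4262. After flipping Y the toolpath is (106.877,203.482) → (147.338,203.482) → (147.338,58.130) → (106.877,58.130) → (106.877,203.482), returning to the start.

Shape 2 is a closed polygon drawn with `<polygon>`. Its stroke #ff00ff means score at S551, F1928. After flipping Y the toolpath is (79.485,251.849) → (172.092,168.123) → (266.238,95.558) → (164.819,29.429) → (79.485,251.849), returning to the start.

Shape 3 is a quadratic bezier drawn with `<path>`. Its stroke #ff0000 means engrave at S402, F4262. After flipping Y the toolpath is (210.027,220.000) → (182.030,205.948) → (150.119,206.997) → (114.294,223.148).

G21
G90
G00 X106.877 Y203.482
M3 S402
G01 X147.338 Y203.482 F4262
G01 X147.338 Y58.130
G01 X106.877 Y58.130
G01 X106.877 Y203.482
M5
G00 X79.485 Y251.849
M3 S551
G01 X172.092 Y168.123 F1928
G01 X266.238 Y95.558
G01 X164.819 Y29.429
G01 X79.485 Y251.849
M5
G00 X210.027 Y220.000
M3 S402
G01 X182.030 Y205.948 F4262
G01 X150.119 Y206.997
G01 X114.294 Y223.148
M5
G00 X0.000 Y0.000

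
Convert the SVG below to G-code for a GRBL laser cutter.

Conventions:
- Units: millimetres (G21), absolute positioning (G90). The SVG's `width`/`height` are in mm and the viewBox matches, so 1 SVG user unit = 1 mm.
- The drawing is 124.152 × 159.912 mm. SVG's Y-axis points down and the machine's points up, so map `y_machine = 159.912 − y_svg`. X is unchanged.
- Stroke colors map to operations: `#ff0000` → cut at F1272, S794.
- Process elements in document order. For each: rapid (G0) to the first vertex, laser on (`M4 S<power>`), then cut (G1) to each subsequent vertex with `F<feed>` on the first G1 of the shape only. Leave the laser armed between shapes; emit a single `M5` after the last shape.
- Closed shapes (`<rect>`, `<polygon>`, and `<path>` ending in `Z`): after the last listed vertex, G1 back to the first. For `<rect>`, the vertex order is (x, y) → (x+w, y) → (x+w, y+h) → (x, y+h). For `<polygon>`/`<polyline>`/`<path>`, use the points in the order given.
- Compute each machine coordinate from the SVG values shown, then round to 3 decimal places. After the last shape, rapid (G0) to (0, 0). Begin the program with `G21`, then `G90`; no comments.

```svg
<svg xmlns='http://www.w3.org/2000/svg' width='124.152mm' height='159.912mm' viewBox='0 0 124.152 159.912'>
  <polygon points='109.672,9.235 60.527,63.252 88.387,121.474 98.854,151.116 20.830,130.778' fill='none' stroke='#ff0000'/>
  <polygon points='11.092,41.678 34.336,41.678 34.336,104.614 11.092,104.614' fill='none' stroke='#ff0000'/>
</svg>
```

G21
G90
G0 X109.672 Y150.677
M4 S794
G1 X60.527 Y96.660 F1272
G1 X88.387 Y38.438
G1 X98.854 Y8.796
G1 X20.830 Y29.134
G1 X109.672 Y150.677
G0 X11.092 Y118.234
M4 S794
G1 X34.336 Y118.234 F1272
G1 X34.336 Y55.298
G1 X11.092 Y55.298
G1 X11.092 Y118.234
M5
G0 X0.000 Y0.000

Since the viewBox matches the mm dimensions, user units are millimetres directly. The only transform is the Y-flip y_m = 159.912 − y_svg.

Shape 1 is a closed polygon drawn with `<polygon>`. Its stroke #ff0000 means cut at S794, F1272. After flipping Y the toolpath is (109.672,150.677) → (60.527,96.660) → (88.387,38.438) → (98.854,8.796) → (20.830,29.134) → (109.672,150.677), returning to the start.

Shape 2 is a rectangle drawn with `<polygon>`. Its stroke #ff0000 means cut at S794, F1272. After flipping Y the toolpath is (11.092,118.234) → (34.336,118.234) → (34.336,55.298) → (11.092,55.298) → (11.092,118.234), returning to the start.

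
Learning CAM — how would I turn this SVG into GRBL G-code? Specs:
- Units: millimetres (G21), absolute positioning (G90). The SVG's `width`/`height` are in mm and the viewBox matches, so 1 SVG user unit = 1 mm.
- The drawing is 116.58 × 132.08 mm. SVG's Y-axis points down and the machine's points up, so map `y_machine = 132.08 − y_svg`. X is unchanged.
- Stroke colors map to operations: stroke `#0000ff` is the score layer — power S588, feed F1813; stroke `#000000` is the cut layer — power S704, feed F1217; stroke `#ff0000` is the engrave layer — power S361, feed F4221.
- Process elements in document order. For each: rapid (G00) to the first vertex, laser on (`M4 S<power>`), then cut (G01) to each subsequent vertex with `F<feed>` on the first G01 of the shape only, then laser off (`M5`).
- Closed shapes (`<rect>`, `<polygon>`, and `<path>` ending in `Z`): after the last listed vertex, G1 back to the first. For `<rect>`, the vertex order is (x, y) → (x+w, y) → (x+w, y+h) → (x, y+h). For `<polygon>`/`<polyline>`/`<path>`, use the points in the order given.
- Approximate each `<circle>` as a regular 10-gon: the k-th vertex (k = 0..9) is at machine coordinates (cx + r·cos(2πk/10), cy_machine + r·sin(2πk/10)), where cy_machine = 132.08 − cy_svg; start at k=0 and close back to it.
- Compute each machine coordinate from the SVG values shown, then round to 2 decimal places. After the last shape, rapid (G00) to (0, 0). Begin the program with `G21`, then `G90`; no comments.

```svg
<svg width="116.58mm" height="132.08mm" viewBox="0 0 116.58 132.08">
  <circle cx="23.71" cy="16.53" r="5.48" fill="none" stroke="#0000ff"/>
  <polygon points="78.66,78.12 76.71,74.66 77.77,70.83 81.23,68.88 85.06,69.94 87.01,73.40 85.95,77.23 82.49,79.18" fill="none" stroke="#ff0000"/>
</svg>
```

viewBox `0 0 116.58 132.08` with mm width/height → 1 unit = 1 mm. Flip: y_m = 132.08 − y_svg.

**Shape 1** — `<circle>` circle, stroke `#0000ff` → score (S588, F1813). Machine vertices: (29.19,115.55) → (28.14,118.77) → (25.40,120.76) → (22.02,120.76) → (19.28,118.77) → (18.23,115.55) → (19.28,112.33) → (22.02,110.34) → (25.40,110.34) → (28.14,112.33) → (29.19,115.55). Closed: final G1 returns to the first vertex.

**Shape 2** — `<polygon>` regular polygon, stroke `#ff0000` → engrave (S361, F4221). Machine vertices: (78.66,53.96) → (76.71,57.42) → (77.77,61.25) → (81.23,63.20) → (85.06,62.14) → (87.01,58.68) → (85.95,54.85) → (82.49,52.90) → (78.66,53.96). Closed: final G1 returns to the first vertex.

G21
G90
G00 X29.19 Y115.55
M4 S588
G01 X28.14 Y118.77 F1813
G01 X25.40 Y120.76
G01 X22.02 Y120.76
G01 X19.28 Y118.77
G01 X18.23 Y115.55
G01 X19.28 Y112.33
G01 X22.02 Y110.34
G01 X25.40 Y110.34
G01 X28.14 Y112.33
G01 X29.19 Y115.55
M5
G00 X78.66 Y53.96
M4 S361
G01 X76.71 Y57.42 F4221
G01 X77.77 Y61.25
G01 X81.23 Y63.20
G01 X85.06 Y62.14
G01 X87.01 Y58.68
G01 X85.95 Y54.85
G01 X82.49 Y52.90
G01 X78.66 Y53.96
M5
G00 X0.00 Y0.00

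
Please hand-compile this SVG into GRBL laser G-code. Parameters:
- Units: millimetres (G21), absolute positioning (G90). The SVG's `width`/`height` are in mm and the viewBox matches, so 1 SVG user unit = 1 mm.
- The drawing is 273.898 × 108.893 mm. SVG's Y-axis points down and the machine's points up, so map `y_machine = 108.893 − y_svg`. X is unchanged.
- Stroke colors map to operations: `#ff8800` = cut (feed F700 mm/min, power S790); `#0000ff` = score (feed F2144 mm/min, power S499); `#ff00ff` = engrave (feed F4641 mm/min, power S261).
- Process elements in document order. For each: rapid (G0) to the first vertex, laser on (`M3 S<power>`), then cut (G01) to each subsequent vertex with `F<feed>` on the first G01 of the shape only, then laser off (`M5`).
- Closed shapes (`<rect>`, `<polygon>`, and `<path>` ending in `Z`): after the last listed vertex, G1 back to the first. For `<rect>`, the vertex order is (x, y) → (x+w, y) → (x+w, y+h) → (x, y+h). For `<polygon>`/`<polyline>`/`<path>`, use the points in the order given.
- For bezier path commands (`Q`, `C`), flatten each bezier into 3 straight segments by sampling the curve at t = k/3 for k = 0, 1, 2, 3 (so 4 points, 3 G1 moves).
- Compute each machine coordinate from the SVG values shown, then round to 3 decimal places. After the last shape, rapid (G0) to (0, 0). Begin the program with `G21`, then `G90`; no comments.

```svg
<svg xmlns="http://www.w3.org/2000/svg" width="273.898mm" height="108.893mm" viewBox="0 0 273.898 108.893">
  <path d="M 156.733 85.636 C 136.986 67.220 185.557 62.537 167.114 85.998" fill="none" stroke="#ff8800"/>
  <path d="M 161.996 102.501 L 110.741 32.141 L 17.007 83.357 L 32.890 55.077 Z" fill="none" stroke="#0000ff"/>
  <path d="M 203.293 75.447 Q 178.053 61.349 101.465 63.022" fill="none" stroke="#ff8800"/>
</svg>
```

G21
G90
G0 X156.733 Y23.257
M3 S790
G01 X154.746 Y36.562 F700
G01 X168.231 Y37.508
G01 X167.114 Y22.895
M5
G0 X161.996 Y6.392
M3 S499
G01 X110.741 Y76.752 F2144
G01 X17.007 Y25.536
G01 X32.890 Y53.816
G01 X161.996 Y6.392
M5
G0 X203.293 Y33.446
M3 S790
G01 X180.761 Y41.092 F700
G01 X146.818 Y45.234
G01 X101.465 Y45.871
M5
G0 X0.000 Y0.000

viewBox `0 0 273.898 108.893` with mm width/height → 1 unit = 1 mm. Flip: y_m = 108.893 − y_svg.

**Shape 1** — `<path>` cubic bezier, stroke `#ff8800` → cut (S790, F700). Control points (SVG): P0=(156.733,85.636), P1=(136.986,67.220), P2=(185.557,62.537), P3=(167.114,85.998); sampled at t=k/3. Machine vertices: (156.733,23.257) → (154.746,36.562) → (168.231,37.508) → (167.114,22.895). Open path.

**Shape 2** — `<path>` closed polygon, stroke `#0000ff` → score (S499, F2144). Machine vertices: (161.996,6.392) → (110.741,76.752) → (17.007,25.536) → (32.890,53.816) → (161.996,6.392). Closed: final G1 returns to the first vertex.

**Shape 3** — `<path>` quadratic bezier, stroke `#ff8800` → cut (S790, F700). Control points (SVG): P0=(203.293,75.447), P1=(178.053,61.349), P2=(101.465,63.022); sampled at t=k/3. Machine vertices: (203.293,33.446) → (180.761,41.092) → (146.818,45.234) → (101.465,45.871). Open path.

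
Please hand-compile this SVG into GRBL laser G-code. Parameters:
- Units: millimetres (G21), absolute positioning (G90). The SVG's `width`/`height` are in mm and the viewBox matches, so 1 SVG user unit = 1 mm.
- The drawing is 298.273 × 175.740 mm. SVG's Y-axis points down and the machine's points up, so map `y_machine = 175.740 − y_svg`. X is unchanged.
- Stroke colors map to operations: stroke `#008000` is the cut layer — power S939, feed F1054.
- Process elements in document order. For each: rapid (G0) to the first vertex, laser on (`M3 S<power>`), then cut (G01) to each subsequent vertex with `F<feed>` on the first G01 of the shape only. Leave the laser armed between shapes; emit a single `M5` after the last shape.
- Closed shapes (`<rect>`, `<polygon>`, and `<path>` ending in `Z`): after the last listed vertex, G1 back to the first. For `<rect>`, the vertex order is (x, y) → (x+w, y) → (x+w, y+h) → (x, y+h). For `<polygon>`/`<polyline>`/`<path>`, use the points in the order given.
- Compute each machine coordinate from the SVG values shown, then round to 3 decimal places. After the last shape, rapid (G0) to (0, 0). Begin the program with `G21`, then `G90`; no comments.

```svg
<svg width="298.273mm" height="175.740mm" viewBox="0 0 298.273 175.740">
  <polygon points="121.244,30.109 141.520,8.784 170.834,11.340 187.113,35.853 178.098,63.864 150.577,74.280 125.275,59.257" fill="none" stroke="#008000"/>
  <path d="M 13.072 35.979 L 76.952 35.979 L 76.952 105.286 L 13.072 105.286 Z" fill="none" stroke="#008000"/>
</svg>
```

Since the viewBox matches the mm dimensions, user units are millimetres directly. The only transform is the Y-flip y_m = 175.740 − y_svg.

Shape 1 is a regular polygon drawn with `<polygon>`. Its stroke #008000 means cut at S939, F1054. After flipping Y the toolpath is (121.244,145.631) → (141.520,166.956) → (170.834,164.400) → (187.113,139.887) → (178.098,111.876) → (150.577,101.460) → (125.275,116.483) → (121.244,145.631), returning to the start.

Shape 2 is a rectangle drawn with `<path>`. Its stroke #008000 means cut at S939, F1054. After flipping Y the toolpath is (13.072,139.761) → (76.952,139.761) → (76.952,70.454) → (13.072,70.454) → (13.072,139.761), returning to the start.

G21
G90
G0 X121.244 Y145.631
M3 S939
G01 X141.520 Y166.956 F1054
G01 X170.834 Y164.400
G01 X187.113 Y139.887
G01 X178.098 Y111.876
G01 X150.577 Y101.460
G01 X125.275 Y116.483
G01 X121.244 Y145.631
G0 X13.072 Y139.761
M3 S939
G01 X76.952 Y139.761 F1054
G01 X76.952 Y70.454
G01 X13.072 Y70.454
G01 X13.072 Y139.761
M5
G0 X0.000 Y0.000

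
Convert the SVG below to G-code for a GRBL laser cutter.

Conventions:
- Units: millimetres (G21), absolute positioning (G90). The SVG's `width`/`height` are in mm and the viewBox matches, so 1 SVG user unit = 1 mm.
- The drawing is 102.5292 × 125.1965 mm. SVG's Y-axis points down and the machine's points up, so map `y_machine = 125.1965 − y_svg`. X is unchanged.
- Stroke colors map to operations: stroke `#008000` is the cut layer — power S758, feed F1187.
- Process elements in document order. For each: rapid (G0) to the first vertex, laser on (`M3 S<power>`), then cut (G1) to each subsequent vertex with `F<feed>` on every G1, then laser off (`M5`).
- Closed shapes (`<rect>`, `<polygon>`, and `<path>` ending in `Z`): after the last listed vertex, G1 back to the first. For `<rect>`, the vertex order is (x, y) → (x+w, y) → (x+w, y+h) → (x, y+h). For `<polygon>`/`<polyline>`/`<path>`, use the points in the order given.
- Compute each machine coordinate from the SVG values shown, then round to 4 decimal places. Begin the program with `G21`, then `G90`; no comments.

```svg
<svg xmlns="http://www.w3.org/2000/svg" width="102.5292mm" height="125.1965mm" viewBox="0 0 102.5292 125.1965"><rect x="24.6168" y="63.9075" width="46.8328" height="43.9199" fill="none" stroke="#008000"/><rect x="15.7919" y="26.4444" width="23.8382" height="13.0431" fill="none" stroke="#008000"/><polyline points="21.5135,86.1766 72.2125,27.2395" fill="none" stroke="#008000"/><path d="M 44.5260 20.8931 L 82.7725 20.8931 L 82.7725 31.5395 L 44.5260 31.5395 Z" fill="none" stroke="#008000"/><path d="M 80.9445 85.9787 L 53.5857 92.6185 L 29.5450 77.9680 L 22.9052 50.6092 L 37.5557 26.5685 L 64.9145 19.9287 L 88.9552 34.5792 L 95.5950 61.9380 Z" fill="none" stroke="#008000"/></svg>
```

G21
G90
G0 X24.6168 Y61.2890
M3 S758
G1 X71.4496 Y61.2890 F1187
G1 X71.4496 Y17.3691 F1187
G1 X24.6168 Y17.3691 F1187
G1 X24.6168 Y61.2890 F1187
M5
G0 X15.7919 Y98.7521
M3 S758
G1 X39.6301 Y98.7521 F1187
G1 X39.6301 Y85.7090 F1187
G1 X15.7919 Y85.7090 F1187
G1 X15.7919 Y98.7521 F1187
M5
G0 X21.5135 Y39.0199
M3 S758
G1 X72.2125 Y97.9570 F1187
M5
G0 X44.5260 Y104.3034
M3 S758
G1 X82.7725 Y104.3034 F1187
G1 X82.7725 Y93.6570 F1187
G1 X44.5260 Y93.6570 F1187
G1 X44.5260 Y104.3034 F1187
M5
G0 X80.9445 Y39.2178
M3 S758
G1 X53.5857 Y32.5780 F1187
G1 X29.5450 Y47.2285 F1187
G1 X22.9052 Y74.5873 F1187
G1 X37.5557 Y98.6280 F1187
G1 X64.9145 Y105.2678 F1187
G1 X88.9552 Y90.6173 F1187
G1 X95.5950 Y63.2585 F1187
G1 X80.9445 Y39.2178 F1187
M5

Since the viewBox matches the mm dimensions, user units are millimetres directly. The only transform is the Y-flip y_m = 125.1965 − y_svg.

Shape 1 is a rectangle drawn with `<rect>`. Its stroke #008000 means cut at S758, F1187. After flipping Y the toolpath is (24.6168,61.2890) → (71.4496,61.2890) → (71.4496,17.3691) → (24.6168,17.3691) → (24.6168,61.2890), returning to the start.

Shape 2 is a rectangle drawn with `<rect>`. Its stroke #008000 means cut at S758, F1187. After flipping Y the toolpath is (15.7919,98.7521) → (39.6301,98.7521) → (39.6301,85.7090) → (15.7919,85.7090) → (15.7919,98.7521), returning to the start.

Shape 3 is a line segment drawn with `<polyline>`. Its stroke #008000 means cut at S758, F1187. After flipping Y the toolpath is (21.5135,39.0199) → (72.2125,97.9570).

Shape 4 is a rectangle drawn with `<path>`. Its stroke #008000 means cut at S758, F1187. After flipping Y the toolpath is (44.5260,104.3034) → (82.7725,104.3034) → (82.7725,93.6570) → (44.5260,93.6570) → (44.5260,104.3034), returning to the start.

Shape 5 is a regular polygon drawn with `<path>`. Its stroke #008000 means cut at S758, F1187. After flipping Y the toolpath is (80.9445,39.2178) → (53.5857,32.5780) → (29.5450,47.2285) → (22.9052,74.5873) → (37.5557,98.6280) → (64.9145,105.2678) → (88.9552,90.6173) → (95.5950,63.2585) → (80.9445,39.2178), returning to the start.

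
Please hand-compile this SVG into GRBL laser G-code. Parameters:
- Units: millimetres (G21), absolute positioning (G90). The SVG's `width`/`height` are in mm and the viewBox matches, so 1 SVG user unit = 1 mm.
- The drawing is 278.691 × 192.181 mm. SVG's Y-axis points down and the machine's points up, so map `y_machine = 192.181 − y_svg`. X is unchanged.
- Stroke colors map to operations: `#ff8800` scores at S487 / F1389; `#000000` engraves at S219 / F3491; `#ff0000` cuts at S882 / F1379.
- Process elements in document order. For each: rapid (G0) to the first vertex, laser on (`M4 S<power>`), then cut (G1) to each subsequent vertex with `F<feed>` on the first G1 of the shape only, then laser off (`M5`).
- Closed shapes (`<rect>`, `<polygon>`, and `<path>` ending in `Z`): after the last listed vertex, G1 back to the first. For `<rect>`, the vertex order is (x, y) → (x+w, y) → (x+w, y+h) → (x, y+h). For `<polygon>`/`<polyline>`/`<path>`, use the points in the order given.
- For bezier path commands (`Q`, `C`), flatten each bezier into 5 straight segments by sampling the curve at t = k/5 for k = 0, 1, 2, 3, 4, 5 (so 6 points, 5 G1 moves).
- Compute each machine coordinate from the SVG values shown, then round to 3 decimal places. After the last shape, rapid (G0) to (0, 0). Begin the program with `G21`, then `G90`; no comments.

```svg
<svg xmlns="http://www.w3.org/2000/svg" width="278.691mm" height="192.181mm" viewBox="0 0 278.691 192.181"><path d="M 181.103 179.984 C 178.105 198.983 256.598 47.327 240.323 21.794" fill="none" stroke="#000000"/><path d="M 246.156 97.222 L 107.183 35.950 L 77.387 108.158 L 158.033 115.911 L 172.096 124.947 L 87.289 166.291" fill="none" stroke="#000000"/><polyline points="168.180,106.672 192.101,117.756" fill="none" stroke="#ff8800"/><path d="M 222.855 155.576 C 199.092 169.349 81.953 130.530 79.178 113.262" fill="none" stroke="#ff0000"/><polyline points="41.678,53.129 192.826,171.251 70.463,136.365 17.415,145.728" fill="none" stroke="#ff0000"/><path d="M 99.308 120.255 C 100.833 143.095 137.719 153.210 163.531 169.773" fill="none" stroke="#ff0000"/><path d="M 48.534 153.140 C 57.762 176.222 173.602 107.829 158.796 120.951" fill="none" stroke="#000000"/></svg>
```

1 u = 1 mm; y_m = 192.181 − y.

[1] `<path>` cubic bezier, #000000→engrave S219 F3491: (181.103,12.197) → (187.673,18.902) → (205.341,52.319) → (225.645,98.202) → (240.126,142.307) → (240.323,170.387)

[2] `<path>` open polyline, #000000→engrave S219 F3491: (246.156,94.959) → (107.183,156.231) → (77.387,84.023) → (158.033,76.270) → (172.096,67.234) → (87.289,25.890)

[3] `<polyline>` line segment, #ff8800→score S487 F1389: (168.180,85.509) → (192.101,74.425)

[4] `<path>` cubic bezier, #ff0000→cut S882 F1379: (222.855,36.605) → (199.054,34.059) → (162.814,40.576) → (124.107,52.598) → (92.905,66.565) → (79.178,78.919)

[5] `<polyline>` open polyline, #ff0000→cut S882 F1379: (41.678,139.052) → (192.826,20.930) → (70.463,55.816) → (17.415,46.453)

[6] `<path>` cubic bezier, #ff0000→cut S882 F1379: (99.308,71.926) → (104.095,59.596) → (115.139,49.399) → (130.213,40.416) → (147.086,31.725) → (163.531,22.408)

[7] `<path>` cubic bezier, #000000→engrave S219 F3491: (48.534,39.041) → (64.966,34.785) → (95.597,44.179) → (129.038,58.921) → (153.900,70.705) → (158.796,71.230)

G21
G90
G0 X181.103 Y12.197
M4 S219
G1 X187.673 Y18.902 F3491
G1 X205.341 Y52.319
G1 X225.645 Y98.202
G1 X240.126 Y142.307
G1 X240.323 Y170.387
M5
G0 X246.156 Y94.959
M4 S219
G1 X107.183 Y156.231 F3491
G1 X77.387 Y84.023
G1 X158.033 Y76.270
G1 X172.096 Y67.234
G1 X87.289 Y25.890
M5
G0 X168.180 Y85.509
M4 S487
G1 X192.101 Y74.425 F1389
M5
G0 X222.855 Y36.605
M4 S882
G1 X199.054 Y34.059 F1379
G1 X162.814 Y40.576
G1 X124.107 Y52.598
G1 X92.905 Y66.565
G1 X79.178 Y78.919
M5
G0 X41.678 Y139.052
M4 S882
G1 X192.826 Y20.930 F1379
G1 X70.463 Y55.816
G1 X17.415 Y46.453
M5
G0 X99.308 Y71.926
M4 S882
G1 X104.095 Y59.596 F1379
G1 X115.139 Y49.399
G1 X130.213 Y40.416
G1 X147.086 Y31.725
G1 X163.531 Y22.408
M5
G0 X48.534 Y39.041
M4 S219
G1 X64.966 Y34.785 F3491
G1 X95.597 Y44.179
G1 X129.038 Y58.921
G1 X153.900 Y70.705
G1 X158.796 Y71.230
M5
G0 X0.000 Y0.000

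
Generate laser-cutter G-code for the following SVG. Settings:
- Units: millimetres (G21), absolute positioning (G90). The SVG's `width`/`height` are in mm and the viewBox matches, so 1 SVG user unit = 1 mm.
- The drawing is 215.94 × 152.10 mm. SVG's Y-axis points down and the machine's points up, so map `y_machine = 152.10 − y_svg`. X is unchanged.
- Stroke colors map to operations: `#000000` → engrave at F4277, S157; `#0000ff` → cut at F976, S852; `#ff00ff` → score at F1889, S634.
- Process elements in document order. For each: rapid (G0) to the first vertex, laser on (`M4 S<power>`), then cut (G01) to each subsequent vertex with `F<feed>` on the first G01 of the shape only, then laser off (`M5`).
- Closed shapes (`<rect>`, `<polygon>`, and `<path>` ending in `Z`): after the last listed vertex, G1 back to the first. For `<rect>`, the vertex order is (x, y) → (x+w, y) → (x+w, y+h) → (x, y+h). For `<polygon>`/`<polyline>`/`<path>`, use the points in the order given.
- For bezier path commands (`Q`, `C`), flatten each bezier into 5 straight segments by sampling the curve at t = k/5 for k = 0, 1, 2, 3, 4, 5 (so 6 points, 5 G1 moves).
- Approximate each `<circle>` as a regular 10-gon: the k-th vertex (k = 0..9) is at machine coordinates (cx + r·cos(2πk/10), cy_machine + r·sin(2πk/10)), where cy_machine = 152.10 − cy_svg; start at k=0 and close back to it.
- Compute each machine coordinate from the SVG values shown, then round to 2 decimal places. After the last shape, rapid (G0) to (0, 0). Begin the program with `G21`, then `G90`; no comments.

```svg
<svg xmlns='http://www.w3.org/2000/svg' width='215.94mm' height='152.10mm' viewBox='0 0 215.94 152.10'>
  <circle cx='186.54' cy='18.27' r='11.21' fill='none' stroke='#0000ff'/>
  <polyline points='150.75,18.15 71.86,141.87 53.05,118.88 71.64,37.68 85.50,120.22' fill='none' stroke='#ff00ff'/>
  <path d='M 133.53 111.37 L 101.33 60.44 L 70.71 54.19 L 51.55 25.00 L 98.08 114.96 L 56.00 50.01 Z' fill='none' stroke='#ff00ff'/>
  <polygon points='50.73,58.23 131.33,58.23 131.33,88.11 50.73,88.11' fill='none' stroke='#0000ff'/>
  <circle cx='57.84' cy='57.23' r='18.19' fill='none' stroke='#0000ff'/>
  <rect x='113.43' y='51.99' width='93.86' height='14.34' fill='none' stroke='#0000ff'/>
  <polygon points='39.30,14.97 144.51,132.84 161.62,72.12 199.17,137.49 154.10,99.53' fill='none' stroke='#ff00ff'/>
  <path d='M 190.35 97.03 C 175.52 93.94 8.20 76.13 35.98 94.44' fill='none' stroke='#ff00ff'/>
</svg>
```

G21
G90
G0 X197.75 Y133.83
M4 S852
G01 X195.61 Y140.42 F976
G01 X190.00 Y144.49
G01 X183.08 Y144.49
G01 X177.47 Y140.42
G01 X175.33 Y133.83
G01 X177.47 Y127.24
G01 X183.08 Y123.17
G01 X190.00 Y123.17
G01 X195.61 Y127.24
G01 X197.75 Y133.83
M5
G0 X150.75 Y133.95
M4 S634
G01 X71.86 Y10.23 F1889
G01 X53.05 Y33.22
G01 X71.64 Y114.42
G01 X85.50 Y31.88
M5
G0 X133.53 Y40.73
M4 S634
G01 X101.33 Y91.66 F1889
G01 X70.71 Y97.91
G01 X51.55 Y127.10
G01 X98.08 Y37.14
G01 X56.00 Y102.09
G01 X133.53 Y40.73
M5
G0 X50.73 Y93.87
M4 S852
G01 X131.33 Y93.87 F976
G01 X131.33 Y63.99
G01 X50.73 Y63.99
G01 X50.73 Y93.87
M5
G0 X76.03 Y94.87
M4 S852
G01 X72.56 Y105.56 F976
G01 X63.46 Y112.17
G01 X52.22 Y112.17
G01 X43.12 Y105.56
G01 X39.65 Y94.87
G01 X43.12 Y84.18
G01 X52.22 Y77.57
G01 X63.46 Y77.57
G01 X72.56 Y84.18
G01 X76.03 Y94.87
M5
G0 X113.43 Y100.11
M4 S852
G01 X207.29 Y100.11 F976
G01 X207.29 Y85.77
G01 X113.43 Y85.77
G01 X113.43 Y100.11
M5
G0 X39.30 Y137.13
M4 S634
G01 X144.51 Y19.26 F1889
G01 X161.62 Y79.98
G01 X199.17 Y14.61
G01 X154.10 Y52.57
G01 X39.30 Y137.13
M5
G0 X190.35 Y55.07
M4 S634
G01 X165.93 Y58.28 F1889
G01 X121.60 Y62.59
G01 X74.05 Y65.55
G01 X39.94 Y64.72
G01 X35.98 Y57.66
M5
G0 X0.00 Y0.00

1 u = 1 mm; y_m = 152.10 − y.

[1] `<circle>` circle, #0000ff→cut S852 F976: (197.75,133.83) → (195.61,140.42) → (190.00,144.49) → (183.08,144.49) → (177.47,140.42) → (175.33,133.83) → (177.47,127.24) → (183.08,123.17) → (190.00,123.17) → (195.61,127.24) → (197.75,133.83) (closed)

[2] `<polyline>` open polyline, #ff00ff→score S634 F1889: (150.75,133.95) → (71.86,10.23) → (53.05,33.22) → (71.64,114.42) → (85.50,31.88)

[3] `<path>` closed polygon, #ff00ff→score S634 F1889: (133.53,40.73) → (101.33,91.66) → (70.71,97.91) → (51.55,127.10) → (98.08,37.14) → (56.00,102.09) → (133.53,40.73) (closed)

[4] `<polygon>` rectangle, #0000ff→cut S852 F976: (50.73,93.87) → (131.33,93.87) → (131.33,63.99) → (50.73,63.99) → (50.73,93.87) (closed)

[5] `<circle>` circle, #0000ff→cut S852 F976: (76.03,94.87) → (72.56,105.56) → (63.46,112.17) → (52.22,112.17) → (43.12,105.56) → (39.65,94.87) → (43.12,84.18) → (52.22,77.57) → (63.46,77.57) → (72.56,84.18) → (76.03,94.87) (closed)

[6] `<rect>` rectangle, #0000ff→cut S852 F976: (113.43,100.11) → (207.29,100.11) → (207.29,85.77) → (113.43,85.77) → (113.43,100.11) (closed)

[7] `<polygon>` closed polygon, #ff00ff→score S634 F1889: (39.30,137.13) → (144.51,19.26) → (161.62,79.98) → (199.17,14.61) → (154.10,52.57) → (39.30,137.13) (closed)

[8] `<path>` cubic bezier, #ff00ff→score S634 F1889: (190.35,55.07) → (165.93,58.28) → (121.60,62.59) → (74.05,65.55) → (39.94,64.72) → (35.98,57.66)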